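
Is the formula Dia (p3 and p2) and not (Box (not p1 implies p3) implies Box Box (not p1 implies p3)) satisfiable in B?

1. Dia (p3 and p2) and not (Box (not p1 implies p3) implies Box Box (not p1 implies p3)), w0
2. Dia (p3 and p2), w0
3. not (Box (not p1 implies p3) implies Box Box (not p1 implies p3)), w0
4. Box (not p1 implies p3), w0
5. not Box Box (not p1 implies p3), w0
6. not p1 implies p3, w0
7. p3, w0
8. p3 and p2, w1
9. p3, w1
10. p2, w1
11. not p1 implies p3, w1
12. not Box (not p1 implies p3), w2
13. not p1 implies p3, w2
14. p3, w2
15. not (not p1 implies p3), w3
16. not p1, w3
17. not p3, w3
Accessibility: w0Rw0, w0Rw1, w0Rw2, w1Rw0, w1Rw1, w2Rw0, w2Rw2, w2Rw3, w3Rw2, w3Rw3

Yes, satisfiable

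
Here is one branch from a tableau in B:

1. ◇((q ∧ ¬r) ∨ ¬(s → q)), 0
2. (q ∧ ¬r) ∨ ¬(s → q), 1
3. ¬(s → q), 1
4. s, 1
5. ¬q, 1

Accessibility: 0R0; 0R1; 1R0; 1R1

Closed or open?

No world carries both an atom and its negation.

Not closed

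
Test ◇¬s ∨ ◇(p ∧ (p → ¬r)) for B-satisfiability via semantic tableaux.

Satisfiable (open branch found)

1. ◇¬s ∨ ◇(p ∧ (p → ¬r)), 0
2. ◇(p ∧ (p → ¬r)), 0
3. p ∧ (p → ¬r), 1
4. p, 1
5. p → ¬r, 1
6. ¬r, 1
Accessibility: 0R0, 0R1, 1R0, 1R1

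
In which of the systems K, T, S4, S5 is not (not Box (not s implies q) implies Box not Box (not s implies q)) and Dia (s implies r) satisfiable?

K, T, S4

S4-tableau for the formula:
1. not (not Box (not s implies q) implies Box not Box (not s implies q)) and Dia (s implies r), w0
2. not (not Box (not s implies q) implies Box not Box (not s implies q)), w0
3. Dia (s implies r), w0
4. not Box (not s implies q), w0
5. not Box not Box (not s implies q), w0
6. s implies r, w1
7. r, w1
8. not (not s implies q), w2
9. not s, w2
10. not q, w2
11. Box (not s implies q), w3
12. not s implies q, w3
13. q, w3
Accessibility: w0Rw0, w0Rw1, w0Rw2, w0Rw3, w1Rw1, w2Rw2, w3Rw3
Complete open branch: satisfiable in S4, hence also in K, T (this S4-model is also a K-model and a T-model).
S5-tableau for the formula:
1. not (not Box (not s implies q) implies Box not Box (not s implies q)) and Dia (s implies r), w0
2. not (not Box (not s implies q) implies Box not Box (not s implies q)), w0
3. Dia (s implies r), w0
4. not Box (not s implies q), w0
5. not Box not Box (not s implies q), w0
6. s implies r, w1
7. r, w1
8. not (not s implies q), w2
9. not s, w2
10. not q, w2
11. Box (not s implies q), w3
12. not s implies q, w0
13. not s implies q, w1
14. not s implies q, w2
15. not s implies q, w3
16. q, w0
17. q, w1
18. q, w2
Accessibility: w0Rw0, w0Rw1, w0Rw2, w0Rw3, w1Rw0, w1Rw1, w1Rw2, w1Rw3, w2Rw0, w2Rw1, w2Rw2, w2Rw3, w3Rw0, w3Rw1, w3Rw2, w3Rw3
Branch closes: q and not q both at w2.
Every branch closes (one shown): unsatisfiable in S5.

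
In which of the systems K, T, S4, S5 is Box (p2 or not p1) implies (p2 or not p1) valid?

T-tableau for the negation not (Box (p2 or not p1) implies (p2 or not p1)):
1. not (Box (p2 or not p1) implies (p2 or not p1)), w0
2. Box (p2 or not p1), w0
3. not (p2 or not p1), w0
4. not p2, w0
5. p1, w0
6. p2 or not p1, w0
7. not p1, w0
Accessibility: w0Rw0
Branch closes: p1 and not p1 both at w0.
Every branch closes (one shown): valid in T, hence also in S4, S5 (every theorem of T is a theorem of S4 and S5).
K-tableau for the negation not (Box (p2 or not p1) implies (p2 or not p1)):
1. not (Box (p2 or not p1) implies (p2 or not p1)), w0
2. Box (p2 or not p1), w0
3. not (p2 or not p1), w0
4. not p2, w0
5. p1, w0
Complete open branch: countermodel on a K-frame, so not valid in K.

T, S4, S5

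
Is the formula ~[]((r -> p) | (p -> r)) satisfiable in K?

No, unsatisfiable

1. ~[]((r -> p) | (p -> r)), u
2. ~((r -> p) | (p -> r)), v
3. ~(r -> p), v
4. ~(p -> r), v
5. r, v
6. ~p, v
7. p, v
8. ~r, v
Accessibility: uRv
Branch closes: p and ~p both at v.
(One branch shown.) All branches close.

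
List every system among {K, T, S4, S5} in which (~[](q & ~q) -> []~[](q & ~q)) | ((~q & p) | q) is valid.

T, S4, S5

K-tableau for the negation ~((~[](q & ~q) -> []~[](q & ~q)) | ((~q & p) | q)):
1. ~((~[](q & ~q) -> []~[](q & ~q)) | ((~q & p) | q)), w0
2. ~(~[](q & ~q) -> []~[](q & ~q)), w0
3. ~((~q & p) | q), w0
4. ~[](q & ~q), w0
5. ~[]~[](q & ~q), w0
6. ~(~q & p), w0
7. ~q, w0
8. ~p, w0
9. ~(q & ~q), w1
10. q, w1
11. [](q & ~q), w2
Accessibility: w0Rw1, w0Rw2
Complete open branch: countermodel on a K-frame, so not valid in K.
T-tableau for the negation ~((~[](q & ~q) -> []~[](q & ~q)) | ((~q & p) | q)):
1. ~((~[](q & ~q) -> []~[](q & ~q)) | ((~q & p) | q)), w0
2. ~(~[](q & ~q) -> []~[](q & ~q)), w0
3. ~((~q & p) | q), w0
4. ~[](q & ~q), w0
5. ~[]~[](q & ~q), w0
6. ~(~q & p), w0
7. ~q, w0
8. ~p, w0
9. ~(q & ~q), w1
10. q, w1
11. [](q & ~q), w2
12. q & ~q, w2
13. q, w2
14. ~q, w2
Accessibility: w0Rw0, w0Rw1, w0Rw2, w1Rw1, w2Rw2
Branch closes: q and ~q both at w2.
Every branch closes (one shown): valid in T, hence also in S4, S5 (every theorem of T is a theorem of S4 and S5).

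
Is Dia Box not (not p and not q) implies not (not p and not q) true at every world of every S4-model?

Not valid

Tableau for the negation not (Dia Box not (not p and not q) implies not (not p and not q)):
1. not (Dia Box not (not p and not q) implies not (not p and not q)), 0
2. Dia Box not (not p and not q), 0   [neg-implies-rule on 1]
3. not p and not q, 0   [neg-implies-rule on 1]
4. not p, 0   [and-rule on 3]
5. not q, 0   [and-rule on 3]
6. Box not (not p and not q), 1   [Dia-rule on 2: fresh world 1, 0R1]
7. not (not p and not q), 1   [Box-rule on 6 via 1R1]
8. q, 1   [neg-and-rule on 7 (branches; this branch)]
Accessibility: 0R0, 0R1, 1R1
The negation has an open branch (countermodel exists).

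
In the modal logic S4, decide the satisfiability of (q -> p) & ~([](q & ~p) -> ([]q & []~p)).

1. (q -> p) & ~([](q & ~p) -> ([]q & []~p)), 0
2. q -> p, 0
3. ~([](q & ~p) -> ([]q & []~p)), 0
4. [](q & ~p), 0
5. ~([]q & []~p), 0
6. q & ~p, 0
7. q, 0
8. ~p, 0
9. p, 0
Accessibility: 0R0
Branch closes: p and ~p both at 0.
All branches of the tableau close; one closing branch shown above.

Unsatisfiable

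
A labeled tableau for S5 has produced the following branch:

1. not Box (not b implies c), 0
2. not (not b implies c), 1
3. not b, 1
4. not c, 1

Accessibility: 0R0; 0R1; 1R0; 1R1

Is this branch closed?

No, open

There is no literal clash: for every atom and world, at most one sign appears.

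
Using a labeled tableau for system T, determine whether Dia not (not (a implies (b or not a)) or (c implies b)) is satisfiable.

Satisfiable (open branch found)

1. Dia not (not (a implies (b or not a)) or (c implies b)), u
2. not (not (a implies (b or not a)) or (c implies b)), v   [Dia-rule on 1: fresh world v, uRv]
3. a implies (b or not a), v   [neg-or-rule on 2]
4. not (c implies b), v   [neg-or-rule on 2]
5. c, v   [neg-implies-rule on 4]
6. not b, v   [neg-implies-rule on 4]
7. b or not a, v   [implies-rule on 3 (branches; this branch)]
8. not a, v   [or-rule on 7 (branches; this branch)]
Accessibility: uRu, uRv, vRv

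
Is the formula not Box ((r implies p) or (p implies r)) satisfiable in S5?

Unsatisfiable

1. not Box ((r implies p) or (p implies r)), 0
2. not ((r implies p) or (p implies r)), 1   [neg-Box-rule on 1: fresh world 1, 0R1]
3. not (r implies p), 1   [neg-or-rule on 2]
4. not (p implies r), 1   [neg-or-rule on 2]
5. r, 1   [neg-implies-rule on 3]
6. not p, 1   [neg-implies-rule on 3]
7. p, 1   [neg-implies-rule on 4]
8. not r, 1   [neg-implies-rule on 4]
Accessibility: 0R0, 0R1, 1R0, 1R1
Branch closes: p and not p both at 1.
(One branch shown.) All branches close.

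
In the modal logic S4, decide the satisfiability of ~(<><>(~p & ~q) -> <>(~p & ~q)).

1. ~(<><>(~p & ~q) -> <>(~p & ~q)), 0
2. <><>(~p & ~q), 0   [~->-rule on 1]
3. ~<>(~p & ~q), 0   [~->-rule on 1]
4. ~(~p & ~q), 0   [~<>-rule on 3 via 0R0]
5. q, 0   [~&-rule on 4 (branches; this branch)]
6. <>(~p & ~q), 1   [<>-rule on 2: fresh world 1, 0R1]
7. ~(~p & ~q), 1   [~<>-rule on 3 via 0R1]
8. q, 1   [~&-rule on 7 (branches; this branch)]
9. ~p & ~q, 2   [<>-rule on 6: fresh world 2, 1R2]
10. ~p, 2   [&-rule on 9]
11. ~q, 2   [&-rule on 9]
12. ~(~p & ~q), 2   [~<>-rule on 3 via 0R2]
13. q, 2   [~&-rule on 12 (branches; this branch)]
Accessibility: 0R0, 0R1, 0R2, 1R1, 1R2, 2R2
Branch closes: q and ~q both at 2.
(One branch shown.) All branches close.

No, unsatisfiable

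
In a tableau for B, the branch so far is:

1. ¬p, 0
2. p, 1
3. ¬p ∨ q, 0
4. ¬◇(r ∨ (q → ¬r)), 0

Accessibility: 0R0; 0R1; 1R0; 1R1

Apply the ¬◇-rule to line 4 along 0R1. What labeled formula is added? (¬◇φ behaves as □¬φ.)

¬◇φ behaves as □¬φ: propagate the negated body to each accessible world.

¬(r ∨ (q → ¬r)), 1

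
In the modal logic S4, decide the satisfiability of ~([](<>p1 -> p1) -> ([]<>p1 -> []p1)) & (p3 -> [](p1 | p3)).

1. ~([](<>p1 -> p1) -> ([]<>p1 -> []p1)) & (p3 -> [](p1 | p3)), w0
2. ~([](<>p1 -> p1) -> ([]<>p1 -> []p1)), w0   [&-rule on 1]
3. p3 -> [](p1 | p3), w0   [&-rule on 1]
4. [](<>p1 -> p1), w0   [~->-rule on 2]
5. ~([]<>p1 -> []p1), w0   [~->-rule on 2]
6. []<>p1, w0   [~->-rule on 5]
7. ~[]p1, w0   [~->-rule on 5]
8. <>p1 -> p1, w0   [[]-rule on 4 via w0Rw0]
9. <>p1, w0   [[]-rule on 6 via w0Rw0]
10. [](p1 | p3), w0   [->-rule on 3 (branches; this branch)]
11. p1 | p3, w0   [[]-rule on 10 via w0Rw0]
12. p1, w0   [->-rule on 8 (branches; this branch)]
13. p3, w0   [|-rule on 11 (branches; this branch)]
14. ~p1, w1   [~[]-rule on 7: fresh world w1, w0Rw1]
15. <>p1 -> p1, w1   [[]-rule on 4 via w0Rw1]
16. <>p1, w1   [[]-rule on 6 via w0Rw1]
17. p1 | p3, w1   [[]-rule on 10 via w0Rw1]
18. ~<>p1, w1   [->-rule on 15 (branches; this branch)]
19. p3, w1   [|-rule on 17 (branches; this branch)]
20. p1, w2   [<>-rule on 9: fresh world w2, w0Rw2]
21. <>p1 -> p1, w2   [[]-rule on 4 via w0Rw2]
22. <>p1, w2   [[]-rule on 6 via w0Rw2]
23. p1 | p3, w2   [[]-rule on 10 via w0Rw2]
24. p3, w2   [|-rule on 23 (branches; this branch)]
25. p1, w3   [<>-rule on 16: fresh world w3, w1Rw3]
26. <>p1 -> p1, w3   [[]-rule on 4 via w0Rw3]
27. <>p1, w3   [[]-rule on 6 via w0Rw3]
28. p1 | p3, w3   [[]-rule on 10 via w0Rw3]
29. ~p1, w3   [~<>-rule on 18 via w1Rw3]
Accessibility: w0Rw0, w0Rw1, w0Rw2, w0Rw3, w1Rw1, w1Rw3, w2Rw2, w3Rw3
Branch closes: p1 and ~p1 both at w3.
(One branch shown.) All branches close.

Unsatisfiable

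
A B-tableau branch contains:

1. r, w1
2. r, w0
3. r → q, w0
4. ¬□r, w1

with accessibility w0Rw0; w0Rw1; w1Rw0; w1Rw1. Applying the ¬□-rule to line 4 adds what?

a fresh world w2 with w1Rw2, and ¬r at w2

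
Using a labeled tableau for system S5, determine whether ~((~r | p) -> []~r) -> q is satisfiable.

Yes, satisfiable

1. ~((~r | p) -> []~r) -> q, 0
2. q, 0
Accessibility: 0R0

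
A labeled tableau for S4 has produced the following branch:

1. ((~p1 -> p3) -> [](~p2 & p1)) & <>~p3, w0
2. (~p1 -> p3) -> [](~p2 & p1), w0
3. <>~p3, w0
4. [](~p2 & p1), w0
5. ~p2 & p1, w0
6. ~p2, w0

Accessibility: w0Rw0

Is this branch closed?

Open

No world carries both an atom and its negation.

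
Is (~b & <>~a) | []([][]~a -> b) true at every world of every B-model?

Tableau for the negation ~((~b & <>~a) | []([][]~a -> b)):
1. ~((~b & <>~a) | []([][]~a -> b)), w0
2. ~(~b & <>~a), w0
3. ~[]([][]~a -> b), w0
4. b, w0
5. ~([][]~a -> b), w1
6. [][]~a, w1
7. ~b, w1
8. []~a, w0
9. []~a, w1
10. ~a, w0
11. ~a, w1
Accessibility: w0Rw0, w0Rw1, w1Rw0, w1Rw1
The negation has an open branch (countermodel exists).

Not valid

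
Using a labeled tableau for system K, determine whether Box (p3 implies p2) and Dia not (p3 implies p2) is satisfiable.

Unsatisfiable (every branch closes)

1. Box (p3 implies p2) and Dia not (p3 implies p2), u
2. Box (p3 implies p2), u
3. Dia not (p3 implies p2), u
4. not (p3 implies p2), v
5. p3, v
6. not p2, v
7. p3 implies p2, v
8. p2, v
Accessibility: uRv
Branch closes: p2 and not p2 both at v.
All branches of the tableau close; one closing branch shown above.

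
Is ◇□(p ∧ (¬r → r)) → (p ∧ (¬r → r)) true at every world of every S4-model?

Not valid

Tableau for the negation ¬(◇□(p ∧ (¬r → r)) → (p ∧ (¬r → r))):
1. ¬(◇□(p ∧ (¬r → r)) → (p ∧ (¬r → r))), u
2. ◇□(p ∧ (¬r → r)), u   [¬→-rule on 1]
3. ¬(p ∧ (¬r → r)), u   [¬→-rule on 1]
4. ¬(¬r → r), u   [¬∧-rule on 3 (branches; this branch)]
5. ¬r, u   [¬→-rule on 4]
6. □(p ∧ (¬r → r)), v   [◇-rule on 2: fresh world v, uRv]
7. p ∧ (¬r → r), v   [□-rule on 6 via vRv]
8. p, v   [∧-rule on 7]
9. ¬r → r, v   [∧-rule on 7]
10. r, v   [→-rule on 9 (branches; this branch)]
Accessibility: uRu, uRv, vRv
The negation has an open branch (countermodel exists).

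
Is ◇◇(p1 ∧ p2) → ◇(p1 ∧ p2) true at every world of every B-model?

Invalid (countermodel exists)

Tableau for the negation ¬(◇◇(p1 ∧ p2) → ◇(p1 ∧ p2)):
1. ¬(◇◇(p1 ∧ p2) → ◇(p1 ∧ p2)), u
2. ◇◇(p1 ∧ p2), u
3. ¬◇(p1 ∧ p2), u
4. ¬(p1 ∧ p2), u
5. ¬p2, u
6. ◇(p1 ∧ p2), v
7. ¬(p1 ∧ p2), v
8. ¬p2, v
9. p1 ∧ p2, w
10. p1, w
11. p2, w
Accessibility: uRu, uRv, vRu, vRv, vRw, wRv, wRw
The negation has an open branch (countermodel exists).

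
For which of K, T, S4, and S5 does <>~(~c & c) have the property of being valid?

T, S4, S5

K-tableau for the negation ~<>~(~c & c):
1. ~<>~(~c & c), 0
Complete open branch: countermodel on a K-frame, so not valid in K.
T-tableau for the negation ~<>~(~c & c):
1. ~<>~(~c & c), 0
2. ~c & c, 0
3. ~c, 0
4. c, 0
Accessibility: 0R0
Branch closes: c and ~c both at 0.
Every branch closes (one shown): valid in T, hence also in S4, S5 (every theorem of T is a theorem of S4 and S5).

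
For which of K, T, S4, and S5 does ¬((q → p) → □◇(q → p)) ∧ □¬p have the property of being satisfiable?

K, T, S4

S4-tableau for the formula:
1. ¬((q → p) → □◇(q → p)) ∧ □¬p, u
2. ¬((q → p) → □◇(q → p)), u
3. □¬p, u
4. q → p, u
5. ¬□◇(q → p), u
6. ¬p, u
7. ¬q, u
8. ¬◇(q → p), v
9. ¬p, v
10. ¬(q → p), v
11. q, v
Accessibility: uRu, uRv, vRv
Complete open branch: satisfiable in S4, hence also in K, T (this S4-model is also a K-model and a T-model).
S5-tableau for the formula:
1. ¬((q → p) → □◇(q → p)) ∧ □¬p, u
2. ¬((q → p) → □◇(q → p)), u
3. □¬p, u
4. q → p, u
5. ¬□◇(q → p), u
6. ¬p, u
7. ¬q, u
8. ¬◇(q → p), v
9. ¬p, v
10. ¬(q → p), u
11. q, u
Accessibility: uRu, uRv, vRu, vRv
Branch closes: q and ¬q both at u.
Every branch closes (one shown): unsatisfiable in S5.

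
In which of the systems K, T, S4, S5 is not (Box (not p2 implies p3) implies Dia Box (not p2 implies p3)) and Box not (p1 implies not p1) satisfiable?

T-tableau for the formula:
1. not (Box (not p2 implies p3) implies Dia Box (not p2 implies p3)) and Box not (p1 implies not p1), u
2. not (Box (not p2 implies p3) implies Dia Box (not p2 implies p3)), u   [and-rule on 1]
3. Box not (p1 implies not p1), u   [and-rule on 1]
4. Box (not p2 implies p3), u   [neg-implies-rule on 2]
5. not Dia Box (not p2 implies p3), u   [neg-implies-rule on 2]
6. not (p1 implies not p1), u   [Box-rule on 3 via uRu]
7. p1, u   [neg-implies-rule on 6]
8. not p2 implies p3, u   [Box-rule on 4 via uRu]
9. not Box (not p2 implies p3), u   [neg-Dia-rule on 5 via uRu]
10. p3, u   [implies-rule on 8 (branches; this branch)]
11. not (not p2 implies p3), v   [neg-Box-rule on 9: fresh world v, uRv]
12. not p2, v   [neg-implies-rule on 11]
13. not p3, v   [neg-implies-rule on 11]
14. not (p1 implies not p1), v   [Box-rule on 3 via uRv]
15. p1, v   [neg-implies-rule on 14]
16. not p2 implies p3, v   [Box-rule on 4 via uRv]
17. not Box (not p2 implies p3), v   [neg-Dia-rule on 5 via uRv]
18. p3, v   [implies-rule on 16 (branches; this branch)]
Accessibility: uRu, uRv, vRv
Branch closes: p3 and not p3 both at v.
Every branch closes (one shown): unsatisfiable in T, hence also in S4, S5 (every S4/S5-frame is a T-frame).
K-tableau for the formula:
1. not (Box (not p2 implies p3) implies Dia Box (not p2 implies p3)) and Box not (p1 implies not p1), u
2. not (Box (not p2 implies p3) implies Dia Box (not p2 implies p3)), u   [and-rule on 1]
3. Box not (p1 implies not p1), u   [and-rule on 1]
4. Box (not p2 implies p3), u   [neg-implies-rule on 2]
5. not Dia Box (not p2 implies p3), u   [neg-implies-rule on 2]
Complete open branch: satisfiable in K.

K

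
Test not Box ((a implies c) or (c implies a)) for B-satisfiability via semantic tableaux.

Unsatisfiable (every branch closes)

1. not Box ((a implies c) or (c implies a)), w0
2. not ((a implies c) or (c implies a)), w1   [neg-Box-rule on 1: fresh world w1, w0Rw1]
3. not (a implies c), w1   [neg-or-rule on 2]
4. not (c implies a), w1   [neg-or-rule on 2]
5. a, w1   [neg-implies-rule on 3]
6. not c, w1   [neg-implies-rule on 3]
7. c, w1   [neg-implies-rule on 4]
8. not a, w1   [neg-implies-rule on 4]
Accessibility: w0Rw0, w0Rw1, w1Rw0, w1Rw1
Branch closes: c and not c both at w1.
All branches of the tableau close; one closing branch shown above.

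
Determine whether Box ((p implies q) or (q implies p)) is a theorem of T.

Yes, valid

Tableau for the negation not Box ((p implies q) or (q implies p)):
1. not Box ((p implies q) or (q implies p)), w0
2. not ((p implies q) or (q implies p)), w1
3. not (p implies q), w1
4. not (q implies p), w1
5. p, w1
6. not q, w1
7. q, w1
8. not p, w1
Accessibility: w0Rw0, w0Rw1, w1Rw1
Branch closes: q and not q both at w1.
All branches of the negation close; one closing branch shown above.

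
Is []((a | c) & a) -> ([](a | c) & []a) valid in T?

Yes, valid

Tableau for the negation ~([]((a | c) & a) -> ([](a | c) & []a)):
1. ~([]((a | c) & a) -> ([](a | c) & []a)), 0
2. []((a | c) & a), 0
3. ~([](a | c) & []a), 0
4. (a | c) & a, 0
5. a | c, 0
6. a, 0
7. ~[](a | c), 0
8. c, 0
9. ~(a | c), 1
10. ~a, 1
11. ~c, 1
12. (a | c) & a, 1
13. a | c, 1
14. a, 1
Accessibility: 0R0, 0R1, 1R1
Branch closes: a and ~a both at 1.
All branches of the negation close; one closing branch shown above.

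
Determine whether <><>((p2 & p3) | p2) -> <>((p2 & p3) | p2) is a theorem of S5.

Yes, valid

Tableau for the negation ~(<><>((p2 & p3) | p2) -> <>((p2 & p3) | p2)):
1. ~(<><>((p2 & p3) | p2) -> <>((p2 & p3) | p2)), 0
2. <><>((p2 & p3) | p2), 0
3. ~<>((p2 & p3) | p2), 0
4. ~((p2 & p3) | p2), 0
5. ~(p2 & p3), 0
6. ~p2, 0
7. ~p3, 0
8. <>((p2 & p3) | p2), 1
9. ~((p2 & p3) | p2), 1
10. ~(p2 & p3), 1
11. ~p2, 1
12. ~p3, 1
13. (p2 & p3) | p2, 2
14. ~((p2 & p3) | p2), 2
15. ~(p2 & p3), 2
16. ~p2, 2
17. p2 & p3, 2
18. p2, 2
19. p3, 2
Accessibility: 0R0, 0R1, 0R2, 1R0, 1R1, 1R2, 2R0, 2R1, 2R2
Branch closes: p2 and ~p2 both at 2.
Every branch of the negation's tableau closes; the branch above is one of them.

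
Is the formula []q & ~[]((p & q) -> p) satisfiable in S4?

No, unsatisfiable

1. []q & ~[]((p & q) -> p), u
2. []q, u
3. ~[]((p & q) -> p), u
4. q, u
5. ~((p & q) -> p), v
6. p & q, v
7. ~p, v
8. p, v
9. q, v
Accessibility: uRu, uRv, vRv
Branch closes: p and ~p both at v.
Every branch closes; the branch above is one of them.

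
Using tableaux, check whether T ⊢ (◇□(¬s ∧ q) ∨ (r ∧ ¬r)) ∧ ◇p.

Not valid

Tableau for the negation ¬((◇□(¬s ∧ q) ∨ (r ∧ ¬r)) ∧ ◇p):
1. ¬((◇□(¬s ∧ q) ∨ (r ∧ ¬r)) ∧ ◇p), w0
2. ¬◇p, w0   [¬∧-rule on 1 (branches; this branch)]
3. ¬p, w0   [¬◇-rule on 2 via w0Rw0]
Accessibility: w0Rw0
The negation has an open branch (countermodel exists).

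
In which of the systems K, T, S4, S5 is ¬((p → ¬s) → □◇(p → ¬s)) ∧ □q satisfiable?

S5-tableau for the formula:
1. ¬((p → ¬s) → □◇(p → ¬s)) ∧ □q, w0
2. ¬((p → ¬s) → □◇(p → ¬s)), w0   [∧-rule on 1]
3. □q, w0   [∧-rule on 1]
4. p → ¬s, w0   [¬→-rule on 2]
5. ¬□◇(p → ¬s), w0   [¬→-rule on 2]
6. q, w0   [□-rule on 3 via w0Rw0]
7. ¬s, w0   [→-rule on 4 (branches; this branch)]
8. ¬◇(p → ¬s), w1   [¬□-rule on 5: fresh world w1, w0Rw1]
9. q, w1   [□-rule on 3 via w0Rw1]
10. ¬(p → ¬s), w0   [¬◇-rule on 8 via w1Rw0]
11. p, w0   [¬→-rule on 10]
12. s, w0   [¬→-rule on 10]
Accessibility: w0Rw0, w0Rw1, w1Rw0, w1Rw1
Branch closes: s and ¬s both at w0.
Every branch closes (one shown): unsatisfiable in S5.
S4-tableau for the formula:
1. ¬((p → ¬s) → □◇(p → ¬s)) ∧ □q, w0
2. ¬((p → ¬s) → □◇(p → ¬s)), w0   [∧-rule on 1]
3. □q, w0   [∧-rule on 1]
4. p → ¬s, w0   [¬→-rule on 2]
5. ¬□◇(p → ¬s), w0   [¬→-rule on 2]
6. q, w0   [□-rule on 3 via w0Rw0]
7. ¬s, w0   [→-rule on 4 (branches; this branch)]
8. ¬◇(p → ¬s), w1   [¬□-rule on 5: fresh world w1, w0Rw1]
9. q, w1   [□-rule on 3 via w0Rw1]
10. ¬(p → ¬s), w1   [¬◇-rule on 8 via w1Rw1]
11. p, w1   [¬→-rule on 10]
12. s, w1   [¬→-rule on 10]
Accessibility: w0Rw0, w0Rw1, w1Rw1
Complete open branch: satisfiable in S4, hence also in K, T (this S4-model is also a K-model and a T-model).

K, T, S4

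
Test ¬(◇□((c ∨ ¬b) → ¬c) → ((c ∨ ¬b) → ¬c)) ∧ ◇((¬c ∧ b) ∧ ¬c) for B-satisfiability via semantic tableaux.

Unsatisfiable

1. ¬(◇□((c ∨ ¬b) → ¬c) → ((c ∨ ¬b) → ¬c)) ∧ ◇((¬c ∧ b) ∧ ¬c), u
2. ¬(◇□((c ∨ ¬b) → ¬c) → ((c ∨ ¬b) → ¬c)), u
3. ◇((¬c ∧ b) ∧ ¬c), u
4. ◇□((c ∨ ¬b) → ¬c), u
5. ¬((c ∨ ¬b) → ¬c), u
6. c ∨ ¬b, u
7. c, u
8. ¬b, u
9. (¬c ∧ b) ∧ ¬c, v
10. ¬c ∧ b, v
11. ¬c, v
12. b, v
13. □((c ∨ ¬b) → ¬c), w
14. (c ∨ ¬b) → ¬c, u
15. (c ∨ ¬b) → ¬c, w
16. ¬(c ∨ ¬b), u
17. ¬c, u
18. b, u
Accessibility: uRu, uRv, uRw, vRu, vRv, wRu, wRw
Branch closes: c and ¬c both at u.
All branches of the tableau close; one closing branch shown above.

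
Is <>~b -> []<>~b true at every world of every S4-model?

Invalid (countermodel exists)

Tableau for the negation ~(<>~b -> []<>~b):
1. ~(<>~b -> []<>~b), w0
2. <>~b, w0
3. ~[]<>~b, w0
4. ~b, w1
5. ~<>~b, w2
6. b, w2
Accessibility: w0Rw0, w0Rw1, w0Rw2, w1Rw1, w2Rw2
The negation has an open branch (countermodel exists).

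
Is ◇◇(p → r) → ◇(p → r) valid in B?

Not valid

Tableau for the negation ¬(◇◇(p → r) → ◇(p → r)):
1. ¬(◇◇(p → r) → ◇(p → r)), w0
2. ◇◇(p → r), w0
3. ¬◇(p → r), w0
4. ¬(p → r), w0
5. p, w0
6. ¬r, w0
7. ◇(p → r), w1
8. ¬(p → r), w1
9. p, w1
10. ¬r, w1
11. p → r, w2
12. r, w2
Accessibility: w0Rw0, w0Rw1, w1Rw0, w1Rw1, w1Rw2, w2Rw1, w2Rw2
The negation has an open branch (countermodel exists).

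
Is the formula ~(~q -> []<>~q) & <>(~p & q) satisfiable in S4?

1. ~(~q -> []<>~q) & <>(~p & q), u
2. ~(~q -> []<>~q), u
3. <>(~p & q), u
4. ~q, u
5. ~[]<>~q, u
6. ~p & q, v
7. ~p, v
8. q, v
9. ~<>~q, w
10. q, w
Accessibility: uRu, uRv, uRw, vRv, wRw

Yes, satisfiable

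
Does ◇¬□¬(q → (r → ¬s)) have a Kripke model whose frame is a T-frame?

Satisfiable

1. ◇¬□¬(q → (r → ¬s)), 0
2. ¬□¬(q → (r → ¬s)), 1   [◇-rule on 1: fresh world 1, 0R1]
3. q → (r → ¬s), 2   [¬□-rule on 2: fresh world 2, 1R2]
4. r → ¬s, 2   [→-rule on 3 (branches; this branch)]
5. ¬s, 2   [→-rule on 4 (branches; this branch)]
Accessibility: 0R0, 0R1, 1R1, 1R2, 2R2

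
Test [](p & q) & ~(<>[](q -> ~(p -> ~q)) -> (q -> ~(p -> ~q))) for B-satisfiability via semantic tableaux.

1. [](p & q) & ~(<>[](q -> ~(p -> ~q)) -> (q -> ~(p -> ~q))), w0
2. [](p & q), w0   [&-rule on 1]
3. ~(<>[](q -> ~(p -> ~q)) -> (q -> ~(p -> ~q))), w0   [&-rule on 1]
4. <>[](q -> ~(p -> ~q)), w0   [~->-rule on 3]
5. ~(q -> ~(p -> ~q)), w0   [~->-rule on 3]
6. q, w0   [~->-rule on 5]
7. p -> ~q, w0   [~->-rule on 5]
8. p & q, w0   [[]-rule on 2 via w0Rw0]
9. p, w0   [&-rule on 8]
10. ~q, w0   [->-rule on 7 (branches; this branch)]
Accessibility: w0Rw0
Branch closes: q and ~q both at w0.
Every branch closes; the branch above is one of them.

Unsatisfiable (every branch closes)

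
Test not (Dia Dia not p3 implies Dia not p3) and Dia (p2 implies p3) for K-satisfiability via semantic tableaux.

Satisfiable

1. not (Dia Dia not p3 implies Dia not p3) and Dia (p2 implies p3), w0
2. not (Dia Dia not p3 implies Dia not p3), w0
3. Dia (p2 implies p3), w0
4. Dia Dia not p3, w0
5. not Dia not p3, w0
6. p2 implies p3, w1
7. p3, w1
8. Dia not p3, w2
9. p3, w2
10. not p3, w3
Accessibility: w0Rw1, w0Rw2, w2Rw3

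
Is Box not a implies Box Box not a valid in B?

Not valid

Tableau for the negation not (Box not a implies Box Box not a):
1. not (Box not a implies Box Box not a), u
2. Box not a, u   [neg-implies-rule on 1]
3. not Box Box not a, u   [neg-implies-rule on 1]
4. not a, u   [Box-rule on 2 via uRu]
5. not Box not a, v   [neg-Box-rule on 3: fresh world v, uRv]
6. not a, v   [Box-rule on 2 via uRv]
7. a, w   [neg-Box-rule on 5: fresh world w, vRw]
Accessibility: uRu, uRv, vRu, vRv, vRw, wRv, wRw
The negation has an open branch (countermodel exists).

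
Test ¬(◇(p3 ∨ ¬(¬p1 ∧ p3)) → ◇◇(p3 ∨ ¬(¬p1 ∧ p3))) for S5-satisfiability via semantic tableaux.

Unsatisfiable (every branch closes)

1. ¬(◇(p3 ∨ ¬(¬p1 ∧ p3)) → ◇◇(p3 ∨ ¬(¬p1 ∧ p3))), 0
2. ◇(p3 ∨ ¬(¬p1 ∧ p3)), 0
3. ¬◇◇(p3 ∨ ¬(¬p1 ∧ p3)), 0
4. ¬◇(p3 ∨ ¬(¬p1 ∧ p3)), 0
5. ¬(p3 ∨ ¬(¬p1 ∧ p3)), 0
6. ¬p3, 0
7. ¬p1 ∧ p3, 0
8. ¬p1, 0
9. p3, 0
Accessibility: 0R0
Branch closes: p3 and ¬p3 both at 0.
All branches of the tableau close; one closing branch shown above.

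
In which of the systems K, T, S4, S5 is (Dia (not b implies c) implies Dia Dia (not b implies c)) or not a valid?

T, S4, S5

T-tableau for the negation not ((Dia (not b implies c) implies Dia Dia (not b implies c)) or not a):
1. not ((Dia (not b implies c) implies Dia Dia (not b implies c)) or not a), u
2. not (Dia (not b implies c) implies Dia Dia (not b implies c)), u
3. a, u
4. Dia (not b implies c), u
5. not Dia Dia (not b implies c), u
6. not Dia (not b implies c), u
7. not (not b implies c), u
8. not b, u
9. not c, u
10. not b implies c, v
11. not Dia (not b implies c), v
12. not (not b implies c), v
13. not b, v
14. not c, v
15. c, v
Accessibility: uRu, uRv, vRv
Branch closes: c and not c both at v.
Every branch closes (one shown): valid in T, hence also in S4, S5 (every theorem of T is a theorem of S4 and S5).
K-tableau for the negation not ((Dia (not b implies c) implies Dia Dia (not b implies c)) or not a):
1. not ((Dia (not b implies c) implies Dia Dia (not b implies c)) or not a), u
2. not (Dia (not b implies c) implies Dia Dia (not b implies c)), u
3. a, u
4. Dia (not b implies c), u
5. not Dia Dia (not b implies c), u
6. not b implies c, v
7. not Dia (not b implies c), v
8. c, v
Accessibility: uRv
Complete open branch: countermodel on a K-frame, so not valid in K.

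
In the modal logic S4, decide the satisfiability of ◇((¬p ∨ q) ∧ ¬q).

1. ◇((¬p ∨ q) ∧ ¬q), u
2. (¬p ∨ q) ∧ ¬q, v
3. ¬p ∨ q, v
4. ¬q, v
5. ¬p, v
Accessibility: uRu, uRv, vRv

Satisfiable (open branch found)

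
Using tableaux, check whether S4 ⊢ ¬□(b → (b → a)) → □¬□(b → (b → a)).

No, not valid

Tableau for the negation ¬(¬□(b → (b → a)) → □¬□(b → (b → a))):
1. ¬(¬□(b → (b → a)) → □¬□(b → (b → a))), w0
2. ¬□(b → (b → a)), w0   [¬→-rule on 1]
3. ¬□¬□(b → (b → a)), w0   [¬→-rule on 1]
4. ¬(b → (b → a)), w1   [¬□-rule on 2: fresh world w1, w0Rw1]
5. b, w1   [¬→-rule on 4]
6. ¬(b → a), w1   [¬→-rule on 4]
7. ¬a, w1   [¬→-rule on 6]
8. □(b → (b → a)), w2   [¬□-rule on 3: fresh world w2, w0Rw2]
9. b → (b → a), w2   [□-rule on 8 via w2Rw2]
10. b → a, w2   [→-rule on 9 (branches; this branch)]
11. a, w2   [→-rule on 10 (branches; this branch)]
Accessibility: w0Rw0, w0Rw1, w0Rw2, w1Rw1, w2Rw2
The negation has an open branch (countermodel exists).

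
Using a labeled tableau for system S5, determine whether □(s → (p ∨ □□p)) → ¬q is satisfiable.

Satisfiable (open branch found)

1. □(s → (p ∨ □□p)) → ¬q, 0
2. ¬q, 0
Accessibility: 0R0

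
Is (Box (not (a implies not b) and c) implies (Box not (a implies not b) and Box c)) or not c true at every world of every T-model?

Tableau for the negation not ((Box (not (a implies not b) and c) implies (Box not (a implies not b) and Box c)) or not c):
1. not ((Box (not (a implies not b) and c) implies (Box not (a implies not b) and Box c)) or not c), u
2. not (Box (not (a implies not b) and c) implies (Box not (a implies not b) and Box c)), u   [neg-or-rule on 1]
3. c, u   [neg-or-rule on 1]
4. Box (not (a implies not b) and c), u   [neg-implies-rule on 2]
5. not (Box not (a implies not b) and Box c), u   [neg-implies-rule on 2]
6. not (a implies not b) and c, u   [Box-rule on 4 via uRu]
7. not (a implies not b), u   [and-rule on 6]
8. a, u   [neg-implies-rule on 7]
9. b, u   [neg-implies-rule on 7]
10. not Box not (a implies not b), u   [neg-and-rule on 5 (branches; this branch)]
11. a implies not b, v   [neg-Box-rule on 10: fresh world v, uRv]
12. not (a implies not b) and c, v   [Box-rule on 4 via uRv]
13. not (a implies not b), v   [and-rule on 12]
14. c, v   [and-rule on 12]
15. a, v   [neg-implies-rule on 13]
16. b, v   [neg-implies-rule on 13]
17. not b, v   [implies-rule on 11 (branches; this branch)]
Accessibility: uRu, uRv, vRv
Branch closes: b and not b both at v.
Every branch of the negation's tableau closes; the branch above is one of them.

Valid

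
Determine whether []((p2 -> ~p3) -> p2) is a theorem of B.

Tableau for the negation ~[]((p2 -> ~p3) -> p2):
1. ~[]((p2 -> ~p3) -> p2), u
2. ~((p2 -> ~p3) -> p2), v   [~[]-rule on 1: fresh world v, uRv]
3. p2 -> ~p3, v   [~->-rule on 2]
4. ~p2, v   [~->-rule on 2]
5. ~p3, v   [->-rule on 3 (branches; this branch)]
Accessibility: uRu, uRv, vRu, vRv
The negation has an open branch (countermodel exists).

Invalid (countermodel exists)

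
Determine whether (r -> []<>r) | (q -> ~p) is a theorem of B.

Tableau for the negation ~((r -> []<>r) | (q -> ~p)):
1. ~((r -> []<>r) | (q -> ~p)), w0
2. ~(r -> []<>r), w0
3. ~(q -> ~p), w0
4. r, w0
5. ~[]<>r, w0
6. q, w0
7. p, w0
8. ~<>r, w1
9. ~r, w0
Accessibility: w0Rw0, w0Rw1, w1Rw0, w1Rw1
Branch closes: r and ~r both at w0.
All branches of the negation close; one closing branch shown above.

Valid in B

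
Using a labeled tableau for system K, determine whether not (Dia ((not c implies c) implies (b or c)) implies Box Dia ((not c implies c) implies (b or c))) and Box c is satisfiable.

1. not (Dia ((not c implies c) implies (b or c)) implies Box Dia ((not c implies c) implies (b or c))) and Box c, u
2. not (Dia ((not c implies c) implies (b or c)) implies Box Dia ((not c implies c) implies (b or c))), u
3. Box c, u
4. Dia ((not c implies c) implies (b or c)), u
5. not Box Dia ((not c implies c) implies (b or c)), u
6. (not c implies c) implies (b or c), v
7. c, v
8. b or c, v
9. not Dia ((not c implies c) implies (b or c)), w
10. c, w
Accessibility: uRv, uRw

Yes, satisfiable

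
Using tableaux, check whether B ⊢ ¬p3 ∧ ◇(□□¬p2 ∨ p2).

Tableau for the negation ¬(¬p3 ∧ ◇(□□¬p2 ∨ p2)):
1. ¬(¬p3 ∧ ◇(□□¬p2 ∨ p2)), 0
2. ¬◇(□□¬p2 ∨ p2), 0
3. ¬(□□¬p2 ∨ p2), 0
4. ¬□□¬p2, 0
5. ¬p2, 0
6. ¬□¬p2, 1
7. ¬(□□¬p2 ∨ p2), 1
8. ¬□□¬p2, 1
9. ¬p2, 1
10. p2, 2
11. ¬□¬p2, 3
12. p2, 4
Accessibility: 0R0, 0R1, 1R0, 1R1, 1R2, 1R3, 2R1, 2R2, 3R1, 3R3, 3R4, 4R3, 4R4
The negation has an open branch (countermodel exists).

No, not valid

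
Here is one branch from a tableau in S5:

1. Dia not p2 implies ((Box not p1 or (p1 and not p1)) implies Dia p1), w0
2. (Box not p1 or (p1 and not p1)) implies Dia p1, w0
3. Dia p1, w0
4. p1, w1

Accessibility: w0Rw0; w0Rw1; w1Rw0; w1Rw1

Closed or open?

Open

No atom appears with both signs at the same world.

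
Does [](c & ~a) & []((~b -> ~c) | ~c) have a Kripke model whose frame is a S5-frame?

Yes, satisfiable

1. [](c & ~a) & []((~b -> ~c) | ~c), w0
2. [](c & ~a), w0
3. []((~b -> ~c) | ~c), w0
4. c & ~a, w0
5. c, w0
6. ~a, w0
7. (~b -> ~c) | ~c, w0
8. ~b -> ~c, w0
9. b, w0
Accessibility: w0Rw0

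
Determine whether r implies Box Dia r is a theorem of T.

Tableau for the negation not (r implies Box Dia r):
1. not (r implies Box Dia r), 0
2. r, 0   [neg-implies-rule on 1]
3. not Box Dia r, 0   [neg-implies-rule on 1]
4. not Dia r, 1   [neg-Box-rule on 3: fresh world 1, 0R1]
5. not r, 1   [neg-Dia-rule on 4 via 1R1]
Accessibility: 0R0, 0R1, 1R1
The negation has an open branch (countermodel exists).

Invalid (countermodel exists)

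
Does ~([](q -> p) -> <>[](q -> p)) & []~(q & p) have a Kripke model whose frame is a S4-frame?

1. ~([](q -> p) -> <>[](q -> p)) & []~(q & p), u
2. ~([](q -> p) -> <>[](q -> p)), u   [&-rule on 1]
3. []~(q & p), u   [&-rule on 1]
4. [](q -> p), u   [~->-rule on 2]
5. ~<>[](q -> p), u   [~->-rule on 2]
6. ~(q & p), u   [[]-rule on 3 via uRu]
7. q -> p, u   [[]-rule on 4 via uRu]
8. ~[](q -> p), u   [~<>-rule on 5 via uRu]
9. ~p, u   [~&-rule on 6 (branches; this branch)]
10. ~q, u   [->-rule on 7 (branches; this branch)]
11. ~(q -> p), v   [~[]-rule on 8: fresh world v, uRv]
12. q, v   [~->-rule on 11]
13. ~p, v   [~->-rule on 11]
14. ~(q & p), v   [[]-rule on 3 via uRv]
15. q -> p, v   [[]-rule on 4 via uRv]
16. ~[](q -> p), v   [~<>-rule on 5 via uRv]
17. p, v   [->-rule on 15 (branches; this branch)]
Accessibility: uRu, uRv, vRv
Branch closes: p and ~p both at v.
All branches of the tableau close; one closing branch shown above.

Unsatisfiable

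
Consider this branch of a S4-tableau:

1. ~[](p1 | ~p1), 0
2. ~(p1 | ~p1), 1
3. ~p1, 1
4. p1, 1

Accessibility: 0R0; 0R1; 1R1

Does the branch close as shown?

Both p1 and ~p1 appear at 1.

Closed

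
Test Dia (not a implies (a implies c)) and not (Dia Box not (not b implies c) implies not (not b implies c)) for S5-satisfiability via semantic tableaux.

1. Dia (not a implies (a implies c)) and not (Dia Box not (not b implies c) implies not (not b implies c)), w0
2. Dia (not a implies (a implies c)), w0
3. not (Dia Box not (not b implies c) implies not (not b implies c)), w0
4. Dia Box not (not b implies c), w0
5. not b implies c, w0
6. c, w0
7. not a implies (a implies c), w1
8. a implies c, w1
9. c, w1
10. Box not (not b implies c), w2
11. not (not b implies c), w0
12. not b, w0
13. not c, w0
Accessibility: w0Rw0, w0Rw1, w0Rw2, w1Rw0, w1Rw1, w1Rw2, w2Rw0, w2Rw1, w2Rw2
Branch closes: c and not c both at w0.
All branches of the tableau close; one closing branch shown above.

Unsatisfiable (every branch closes)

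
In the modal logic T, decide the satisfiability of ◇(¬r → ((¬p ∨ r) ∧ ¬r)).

1. ◇(¬r → ((¬p ∨ r) ∧ ¬r)), 0
2. ¬r → ((¬p ∨ r) ∧ ¬r), 1   [◇-rule on 1: fresh world 1, 0R1]
3. (¬p ∨ r) ∧ ¬r, 1   [→-rule on 2 (branches; this branch)]
4. ¬p ∨ r, 1   [∧-rule on 3]
5. ¬r, 1   [∧-rule on 3]
6. ¬p, 1   [∨-rule on 4 (branches; this branch)]
Accessibility: 0R0, 0R1, 1R1

Satisfiable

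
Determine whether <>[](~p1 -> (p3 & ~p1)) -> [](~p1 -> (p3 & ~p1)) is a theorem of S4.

Invalid (countermodel exists)

Tableau for the negation ~(<>[](~p1 -> (p3 & ~p1)) -> [](~p1 -> (p3 & ~p1))):
1. ~(<>[](~p1 -> (p3 & ~p1)) -> [](~p1 -> (p3 & ~p1))), 0
2. <>[](~p1 -> (p3 & ~p1)), 0
3. ~[](~p1 -> (p3 & ~p1)), 0
4. [](~p1 -> (p3 & ~p1)), 1
5. ~p1 -> (p3 & ~p1), 1
6. p3 & ~p1, 1
7. p3, 1
8. ~p1, 1
9. ~(~p1 -> (p3 & ~p1)), 2
10. ~p1, 2
11. ~(p3 & ~p1), 2
12. ~p3, 2
Accessibility: 0R0, 0R1, 0R2, 1R1, 2R2
The negation has an open branch (countermodel exists).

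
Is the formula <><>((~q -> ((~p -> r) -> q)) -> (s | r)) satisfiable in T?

1. <><>((~q -> ((~p -> r) -> q)) -> (s | r)), u
2. <>((~q -> ((~p -> r) -> q)) -> (s | r)), v
3. (~q -> ((~p -> r) -> q)) -> (s | r), w
4. s | r, w
5. r, w
Accessibility: uRu, uRv, vRv, vRw, wRw

Satisfiable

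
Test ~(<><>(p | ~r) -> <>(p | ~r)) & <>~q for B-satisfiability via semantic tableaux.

1. ~(<><>(p | ~r) -> <>(p | ~r)) & <>~q, 0
2. ~(<><>(p | ~r) -> <>(p | ~r)), 0   [&-rule on 1]
3. <>~q, 0   [&-rule on 1]
4. <><>(p | ~r), 0   [~->-rule on 2]
5. ~<>(p | ~r), 0   [~->-rule on 2]
6. ~(p | ~r), 0   [~<>-rule on 5 via 0R0]
7. ~p, 0   [~|-rule on 6]
8. r, 0   [~|-rule on 6]
9. ~q, 1   [<>-rule on 3: fresh world 1, 0R1]
10. ~(p | ~r), 1   [~<>-rule on 5 via 0R1]
11. ~p, 1   [~|-rule on 10]
12. r, 1   [~|-rule on 10]
13. <>(p | ~r), 2   [<>-rule on 4: fresh world 2, 0R2]
14. ~(p | ~r), 2   [~<>-rule on 5 via 0R2]
15. ~p, 2   [~|-rule on 14]
16. r, 2   [~|-rule on 14]
17. p | ~r, 3   [<>-rule on 13: fresh world 3, 2R3]
18. ~r, 3   [|-rule on 17 (branches; this branch)]
Accessibility: 0R0, 0R1, 0R2, 1R0, 1R1, 2R0, 2R2, 2R3, 3R2, 3R3

Yes, satisfiable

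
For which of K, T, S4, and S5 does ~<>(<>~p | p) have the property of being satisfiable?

K

T-tableau for the formula:
1. ~<>(<>~p | p), u
2. ~(<>~p | p), u
3. ~<>~p, u
4. ~p, u
5. p, u
Accessibility: uRu
Branch closes: p and ~p both at u.
Every branch closes (one shown): unsatisfiable in T, hence also in S4, S5 (every S4/S5-frame is a T-frame).
K-tableau for the formula:
1. ~<>(<>~p | p), u
Complete open branch: satisfiable in K.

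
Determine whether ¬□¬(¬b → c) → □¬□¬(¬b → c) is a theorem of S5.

Valid in S5

Tableau for the negation ¬(¬□¬(¬b → c) → □¬□¬(¬b → c)):
1. ¬(¬□¬(¬b → c) → □¬□¬(¬b → c)), u
2. ¬□¬(¬b → c), u   [¬→-rule on 1]
3. ¬□¬□¬(¬b → c), u   [¬→-rule on 1]
4. ¬b → c, v   [¬□-rule on 2: fresh world v, uRv]
5. c, v   [→-rule on 4 (branches; this branch)]
6. □¬(¬b → c), w   [¬□-rule on 3: fresh world w, uRw]
7. ¬(¬b → c), u   [□-rule on 6 via wRu]
8. ¬b, u   [¬→-rule on 7]
9. ¬c, u   [¬→-rule on 7]
10. ¬(¬b → c), v   [□-rule on 6 via wRv]
11. ¬b, v   [¬→-rule on 10]
12. ¬c, v   [¬→-rule on 10]
Accessibility: uRu, uRv, uRw, vRu, vRv, vRw, wRu, wRv, wRw
Branch closes: c and ¬c both at v.
All branches of the negation close; one closing branch shown above.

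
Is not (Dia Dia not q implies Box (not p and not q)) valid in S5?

Not valid

Tableau for the negation Dia Dia not q implies Box (not p and not q):
1. Dia Dia not q implies Box (not p and not q), w0
2. Box (not p and not q), w0
3. not p and not q, w0
4. not p, w0
5. not q, w0
Accessibility: w0Rw0
The negation has an open branch (countermodel exists).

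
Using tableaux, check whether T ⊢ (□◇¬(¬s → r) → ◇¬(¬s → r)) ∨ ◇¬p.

Yes, valid

Tableau for the negation ¬((□◇¬(¬s → r) → ◇¬(¬s → r)) ∨ ◇¬p):
1. ¬((□◇¬(¬s → r) → ◇¬(¬s → r)) ∨ ◇¬p), u
2. ¬(□◇¬(¬s → r) → ◇¬(¬s → r)), u
3. ¬◇¬p, u
4. □◇¬(¬s → r), u
5. ¬◇¬(¬s → r), u
6. p, u
7. ◇¬(¬s → r), u
8. ¬s → r, u
9. r, u
10. ¬(¬s → r), v
11. ¬s, v
12. ¬r, v
13. p, v
14. ◇¬(¬s → r), v
15. ¬s → r, v
16. r, v
Accessibility: uRu, uRv, vRv
Branch closes: r and ¬r both at v.
All branches of the negation close; one closing branch shown above.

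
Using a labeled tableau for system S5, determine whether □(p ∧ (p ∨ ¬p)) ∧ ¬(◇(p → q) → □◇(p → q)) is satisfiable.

Unsatisfiable

1. □(p ∧ (p ∨ ¬p)) ∧ ¬(◇(p → q) → □◇(p → q)), 0
2. □(p ∧ (p ∨ ¬p)), 0
3. ¬(◇(p → q) → □◇(p → q)), 0
4. ◇(p → q), 0
5. ¬□◇(p → q), 0
6. p ∧ (p ∨ ¬p), 0
7. p, 0
8. p ∨ ¬p, 0
9. p → q, 1
10. p ∧ (p ∨ ¬p), 1
11. p, 1
12. p ∨ ¬p, 1
13. q, 1
14. ¬◇(p → q), 2
15. p ∧ (p ∨ ¬p), 2
16. p, 2
17. p ∨ ¬p, 2
18. ¬(p → q), 0
19. ¬q, 0
20. ¬(p → q), 1
21. ¬q, 1
Accessibility: 0R0, 0R1, 0R2, 1R0, 1R1, 1R2, 2R0, 2R1, 2R2
Branch closes: q and ¬q both at 1.
Every branch closes; the branch above is one of them.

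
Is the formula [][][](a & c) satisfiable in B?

1. [][][](a & c), w0
2. [][](a & c), w0
3. [](a & c), w0
4. a & c, w0
5. a, w0
6. c, w0
Accessibility: w0Rw0

Yes, satisfiable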